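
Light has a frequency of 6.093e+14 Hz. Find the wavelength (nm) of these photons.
492.03 nm

Using the wave equation: c = fλ

Solving for wavelength:
λ = c/f = (3×10⁸ m/s) / (6.093e+14 Hz)
λ = 492.03 nm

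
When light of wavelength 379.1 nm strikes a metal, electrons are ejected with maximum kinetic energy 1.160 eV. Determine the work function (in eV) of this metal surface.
2.11 eV

From Einstein's photoelectric equation: KE_max = hf - φ = hc/λ - φ

Rearranging for φ:
φ = hc/λ - KE_max

Calculate photon energy:
E_photon = hc/λ = 3.2705 eV

Therefore:
φ = 3.2705 - 1.160 = 2.11 eV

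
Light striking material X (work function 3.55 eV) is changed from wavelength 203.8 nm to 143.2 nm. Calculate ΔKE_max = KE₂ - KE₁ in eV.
2.5745 eV

Using Einstein's equation: KE_max = hc/λ - φ

For λ₁ = 203.8 nm:
KE₁ = hc/λ₁ - φ = 6.0836 - 3.55 = 2.5336 eV

For λ₂ = 143.2 nm:
KE₂ = hc/λ₂ - φ = 8.6581 - 3.55 = 5.1081 eV

Change in KE:
ΔKE = KE₂ - KE₁ = 5.1081 - 2.5336 = 2.5745 eV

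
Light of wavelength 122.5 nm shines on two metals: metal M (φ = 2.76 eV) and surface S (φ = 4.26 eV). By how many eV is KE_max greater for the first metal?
1.5000 eV

Using KE_max = hc/λ - φ for each metal:

Photon energy: E = hc/λ = 10.1212 eV

For metal M (φ₁ = 2.76 eV):
KE₁ = E - φ₁ = 10.1212 - 2.76 = 7.3612 eV

For surface S (φ₂ = 4.26 eV):
KE₂ = E - φ₂ = 10.1212 - 4.26 = 5.8612 eV

Difference:
ΔKE = KE₁ - KE₂ = 7.3612 - 5.8612 = 1.5000 eV

Note: The difference equals the difference in work functions: 4.26 - 2.76 = 1.50 eV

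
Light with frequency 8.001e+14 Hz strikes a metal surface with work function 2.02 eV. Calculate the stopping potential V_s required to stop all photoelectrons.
1.2889 V

The stopping potential V_s satisfies: eV_s = KE_max

First, find KE_max using Einstein's equation:
E_photon = hf = (6.626×10⁻³⁴ J·s)(8.001e+14 Hz) = 3.3089 eV
KE_max = E_photon - φ = 3.3089 - 2.02 = 1.2889 eV

Since eV_s = KE_max:
V_s = KE_max/e = 1.2889 V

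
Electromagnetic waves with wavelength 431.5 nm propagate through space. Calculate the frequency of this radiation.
6.9477e+14 Hz

Using the wave equation: c = fλ

Solving for frequency:
f = c/λ = (3×10⁸ m/s) / (431.5×10⁻⁹ m)
f = 6.9477e+14 Hz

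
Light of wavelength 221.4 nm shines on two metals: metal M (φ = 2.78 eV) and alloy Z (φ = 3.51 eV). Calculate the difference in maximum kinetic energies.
0.7300 eV

Using KE_max = hc/λ - φ for each metal:

Photon energy: E = hc/λ = 5.6000 eV

For metal M (φ₁ = 2.78 eV):
KE₁ = E - φ₁ = 5.6000 - 2.78 = 2.8200 eV

For alloy Z (φ₂ = 3.51 eV):
KE₂ = E - φ₂ = 5.6000 - 3.51 = 2.0900 eV

Difference:
ΔKE = KE₁ - KE₂ = 2.8200 - 2.0900 = 0.7300 eV

Note: The difference equals the difference in work functions: 3.51 - 2.78 = 0.73 eV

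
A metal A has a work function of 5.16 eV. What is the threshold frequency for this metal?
1.2477e+15 Hz

The threshold frequency is when the photon energy equals the work function:
hf₀ = φ

Solving for f₀:
f₀ = φ/h = (5.16 eV × 1.602×10⁻¹⁹ J/eV) / (6.626×10⁻³⁴ J·s)
f₀ = 1.2477e+15 Hz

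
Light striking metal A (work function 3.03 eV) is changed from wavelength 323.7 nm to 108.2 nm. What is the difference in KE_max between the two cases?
7.6286 eV

Using Einstein's equation: KE_max = hc/λ - φ

For λ₁ = 323.7 nm:
KE₁ = hc/λ₁ - φ = 3.8302 - 3.03 = 0.8002 eV

For λ₂ = 108.2 nm:
KE₂ = hc/λ₂ - φ = 11.4588 - 3.03 = 8.4288 eV

Change in KE:
ΔKE = KE₂ - KE₁ = 8.4288 - 0.8002 = 7.6286 eV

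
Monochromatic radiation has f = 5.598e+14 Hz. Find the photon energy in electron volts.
2.3151 eV

Using E = hf:

E = hf = (6.626×10⁻³⁴ J·s)(5.598e+14 Hz)
E = 2.3151 eV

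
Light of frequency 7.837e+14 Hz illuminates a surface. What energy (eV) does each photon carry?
3.2411 eV

Using E = hf:

E = hf = (6.626×10⁻³⁴ J·s)(7.837e+14 Hz)
E = 3.2411 eV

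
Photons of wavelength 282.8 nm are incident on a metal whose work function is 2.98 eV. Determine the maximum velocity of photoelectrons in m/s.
7.0280e+05 m/s

First, find the maximum kinetic energy:
E_photon = hc/λ = 4.3842 eV
KE_max = E_photon - φ = 4.3842 - 2.98 = 1.4042 eV

Convert to Joules: KE_max = 1.4042 × 1.602×10⁻¹⁹ J = 2.2497e-19 J

Then use KE = ½mv² to find velocity:
v = √(2·KE/m) = √(2 × 2.2497e-19 J / 9.109e-31 kg)
v = 7.0280e+05 m/s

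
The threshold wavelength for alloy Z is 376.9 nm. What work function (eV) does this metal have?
3.29 eV

At the threshold wavelength, photon energy equals work function:
φ = hc/λ₀

Calculating:
φ = (6.626×10⁻³⁴ J·s)(3×10⁸ m/s) / (376.9×10⁻⁹ m)
φ = 3.29 eV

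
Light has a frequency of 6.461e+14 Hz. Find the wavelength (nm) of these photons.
464.00 nm

Using the wave equation: c = fλ

Solving for wavelength:
λ = c/f = (3×10⁸ m/s) / (6.461e+14 Hz)
λ = 464.00 nm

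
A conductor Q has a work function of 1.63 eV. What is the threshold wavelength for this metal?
760.64 nm

The threshold wavelength is when the photon energy equals the work function:
hc/λ₀ = φ

Solving for λ₀:
λ₀ = hc/φ = (6.626×10⁻³⁴ J·s)(3×10⁸ m/s) / (1.63 eV × 1.602×10⁻¹⁹ J/eV)
λ₀ = 760.64 nm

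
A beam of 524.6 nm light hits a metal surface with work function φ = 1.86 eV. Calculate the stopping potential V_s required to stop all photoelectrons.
0.5034 V

The stopping potential V_s satisfies: eV_s = KE_max

First, find KE_max using Einstein's equation:
E_photon = hc/λ = 2.3634 eV
KE_max = E_photon - φ = 2.3634 - 1.86 = 0.5034 eV

Since eV_s = KE_max:
V_s = KE_max/e = 0.5034 V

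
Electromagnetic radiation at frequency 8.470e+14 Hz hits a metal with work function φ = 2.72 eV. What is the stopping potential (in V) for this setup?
0.7829 V

The stopping potential V_s satisfies: eV_s = KE_max

First, find KE_max using Einstein's equation:
E_photon = hf = (6.626×10⁻³⁴ J·s)(8.470e+14 Hz) = 3.5029 eV
KE_max = E_photon - φ = 3.5029 - 2.72 = 0.7829 eV

Since eV_s = KE_max:
V_s = KE_max/e = 0.7829 V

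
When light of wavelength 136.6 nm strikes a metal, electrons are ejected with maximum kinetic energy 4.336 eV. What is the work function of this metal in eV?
4.74 eV

From Einstein's photoelectric equation: KE_max = hf - φ = hc/λ - φ

Rearranging for φ:
φ = hc/λ - KE_max

Calculate photon energy:
E_photon = hc/λ = 9.0764 eV

Therefore:
φ = 9.0764 - 4.336 = 4.74 eV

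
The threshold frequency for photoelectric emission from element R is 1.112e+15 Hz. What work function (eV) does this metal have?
4.60 eV

At the threshold frequency, photon energy equals work function:
φ = hf₀

Calculating:
φ = (6.626×10⁻³⁴ J·s)(1.112e+15 Hz)
φ = 4.60 eV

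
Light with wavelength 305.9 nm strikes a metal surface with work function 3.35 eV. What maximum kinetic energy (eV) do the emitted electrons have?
0.7031 eV

Using Einstein's photoelectric equation: KE_max = hf - φ = hc/λ - φ

First, calculate the photon energy:
E_photon = hc/λ = (6.626×10⁻³⁴ J·s)(3×10⁸ m/s) / (305.9×10⁻⁹ m)
E_photon = 4.0531 eV

Then, the maximum kinetic energy:
KE_max = E_photon - φ = 4.0531 eV - 3.35 eV = 0.7031 eV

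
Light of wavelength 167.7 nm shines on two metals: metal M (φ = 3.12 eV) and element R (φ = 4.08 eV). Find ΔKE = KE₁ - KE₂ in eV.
0.9600 eV

Using KE_max = hc/λ - φ for each metal:

Photon energy: E = hc/λ = 7.3932 eV

For metal M (φ₁ = 3.12 eV):
KE₁ = E - φ₁ = 7.3932 - 3.12 = 4.2732 eV

For element R (φ₂ = 4.08 eV):
KE₂ = E - φ₂ = 7.3932 - 4.08 = 3.3132 eV

Difference:
ΔKE = KE₁ - KE₂ = 4.2732 - 3.3132 = 0.9600 eV

Note: The difference equals the difference in work functions: 4.08 - 3.12 = 0.96 eV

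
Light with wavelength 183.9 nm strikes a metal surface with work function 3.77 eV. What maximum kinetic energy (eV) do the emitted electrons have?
2.9719 eV

Using Einstein's photoelectric equation: KE_max = hf - φ = hc/λ - φ

First, calculate the photon energy:
E_photon = hc/λ = (6.626×10⁻³⁴ J·s)(3×10⁸ m/s) / (183.9×10⁻⁹ m)
E_photon = 6.7419 eV

Then, the maximum kinetic energy:
KE_max = E_photon - φ = 6.7419 eV - 3.77 eV = 2.9719 eV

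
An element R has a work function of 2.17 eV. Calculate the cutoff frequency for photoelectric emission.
5.2470e+14 Hz

The threshold frequency is when the photon energy equals the work function:
hf₀ = φ

Solving for f₀:
f₀ = φ/h = (2.17 eV × 1.602×10⁻¹⁹ J/eV) / (6.626×10⁻³⁴ J·s)
f₀ = 5.2470e+14 Hz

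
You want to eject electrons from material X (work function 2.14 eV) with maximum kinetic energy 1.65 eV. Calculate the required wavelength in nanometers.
327.14 nm

From Einstein's equation: KE_max = hc/λ - φ

Rearranging for λ:
hc/λ = KE_max + φ
λ = hc/(KE_max + φ)

Required photon energy:
E_photon = KE_max + φ = 1.65 + 2.14 = 3.79 eV

Required wavelength:
λ = hc/E_photon = (6.626×10⁻³⁴)(3×10⁸) / (3.79 × 1.602×10⁻¹⁹)
λ = 327.14 nm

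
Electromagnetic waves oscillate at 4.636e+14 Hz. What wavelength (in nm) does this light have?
646.66 nm

Using the wave equation: c = fλ

Solving for wavelength:
λ = c/f = (3×10⁸ m/s) / (4.636e+14 Hz)
λ = 646.66 nm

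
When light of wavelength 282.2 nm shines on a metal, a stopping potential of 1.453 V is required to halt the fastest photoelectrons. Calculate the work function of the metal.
2.94 eV

The stopping potential gives the maximum kinetic energy: KE_max = eV_s = 1.453 eV

From Einstein's photoelectric equation: KE_max = hc/λ - φ
Rearranging: φ = hc/λ - KE_max

Calculate photon energy:
E_photon = hc/λ = (6.626×10⁻³⁴ J·s)(3×10⁸ m/s) / (282.2×10⁻⁹ m) = 4.3935 eV

Therefore:
φ = 4.3935 - 1.453 = 2.94 eV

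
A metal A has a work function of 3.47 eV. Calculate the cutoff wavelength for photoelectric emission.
357.30 nm

The threshold wavelength is when the photon energy equals the work function:
hc/λ₀ = φ

Solving for λ₀:
λ₀ = hc/φ = (6.626×10⁻³⁴ J·s)(3×10⁸ m/s) / (3.47 eV × 1.602×10⁻¹⁹ J/eV)
λ₀ = 357.30 nm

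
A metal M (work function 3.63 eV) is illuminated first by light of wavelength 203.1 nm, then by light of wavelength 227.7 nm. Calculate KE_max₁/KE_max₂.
1.3634

Using Einstein's equation: KE_max = hc/λ - φ

For λ₁ = 203.1 nm:
E₁ = hc/λ₁ = 6.1046 eV
KE₁ = E₁ - φ = 6.1046 - 3.63 = 2.4746 eV

For λ₂ = 227.7 nm:
E₂ = hc/λ₂ = 5.4451 eV
KE₂ = E₂ - φ = 5.4451 - 3.63 = 1.8151 eV

Ratio: KE₁/KE₂ = 2.4746/1.8151 = 1.3634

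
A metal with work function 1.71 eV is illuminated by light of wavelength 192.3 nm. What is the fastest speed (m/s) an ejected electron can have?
1.2909e+06 m/s

First, find the maximum kinetic energy:
E_photon = hc/λ = 6.4474 eV
KE_max = E_photon - φ = 6.4474 - 1.71 = 4.7374 eV

Convert to Joules: KE_max = 4.7374 × 1.602×10⁻¹⁹ J = 7.5902e-19 J

Then use KE = ½mv² to find velocity:
v = √(2·KE/m) = √(2 × 7.5902e-19 J / 9.109e-31 kg)
v = 1.2909e+06 m/s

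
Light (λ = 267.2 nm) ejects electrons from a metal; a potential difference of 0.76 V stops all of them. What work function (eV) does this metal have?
3.88 eV

The stopping potential gives the maximum kinetic energy: KE_max = eV_s = 0.76 eV

From Einstein's photoelectric equation: KE_max = hc/λ - φ
Rearranging: φ = hc/λ - KE_max

Calculate photon energy:
E_photon = hc/λ = (6.626×10⁻³⁴ J·s)(3×10⁸ m/s) / (267.2×10⁻⁹ m) = 4.6401 eV

Therefore:
φ = 4.6401 - 0.76 = 3.88 eV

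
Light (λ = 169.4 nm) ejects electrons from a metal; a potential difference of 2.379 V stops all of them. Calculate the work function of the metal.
4.94 eV

The stopping potential gives the maximum kinetic energy: KE_max = eV_s = 2.379 eV

From Einstein's photoelectric equation: KE_max = hc/λ - φ
Rearranging: φ = hc/λ - KE_max

Calculate photon energy:
E_photon = hc/λ = (6.626×10⁻³⁴ J·s)(3×10⁸ m/s) / (169.4×10⁻⁹ m) = 7.3190 eV

Therefore:
φ = 7.3190 - 2.379 = 4.94 eV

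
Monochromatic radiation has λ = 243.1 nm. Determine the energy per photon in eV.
5.1001 eV

Using E = hf = hc/λ:

E = hc/λ = (6.626×10⁻³⁴ J·s)(3×10⁸ m/s) / (243.1×10⁻⁹ m)
E = 5.1001 eV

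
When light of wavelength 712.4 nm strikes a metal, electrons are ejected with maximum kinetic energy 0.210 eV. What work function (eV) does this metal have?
1.53 eV

From Einstein's photoelectric equation: KE_max = hf - φ = hc/λ - φ

Rearranging for φ:
φ = hc/λ - KE_max

Calculate photon energy:
E_photon = hc/λ = 1.7404 eV

Therefore:
φ = 1.7404 - 0.210 = 1.53 eV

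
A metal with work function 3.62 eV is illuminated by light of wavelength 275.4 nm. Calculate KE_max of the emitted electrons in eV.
0.8820 eV

Using Einstein's photoelectric equation: KE_max = hf - φ = hc/λ - φ

First, calculate the photon energy:
E_photon = hc/λ = (6.626×10⁻³⁴ J·s)(3×10⁸ m/s) / (275.4×10⁻⁹ m)
E_photon = 4.5020 eV

Then, the maximum kinetic energy:
KE_max = E_photon - φ = 4.5020 eV - 3.62 eV = 0.8820 eV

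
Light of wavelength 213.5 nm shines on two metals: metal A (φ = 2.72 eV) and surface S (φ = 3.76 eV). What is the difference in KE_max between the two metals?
1.0400 eV

Using KE_max = hc/λ - φ for each metal:

Photon energy: E = hc/λ = 5.8072 eV

For metal A (φ₁ = 2.72 eV):
KE₁ = E - φ₁ = 5.8072 - 2.72 = 3.0872 eV

For surface S (φ₂ = 3.76 eV):
KE₂ = E - φ₂ = 5.8072 - 3.76 = 2.0472 eV

Difference:
ΔKE = KE₁ - KE₂ = 3.0872 - 2.0472 = 1.0400 eV

Note: The difference equals the difference in work functions: 3.76 - 2.72 = 1.04 eV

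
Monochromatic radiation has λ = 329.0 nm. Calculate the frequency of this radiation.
9.1122e+14 Hz

Using the wave equation: c = fλ

Solving for frequency:
f = c/λ = (3×10⁸ m/s) / (329.0×10⁻⁹ m)
f = 9.1122e+14 Hz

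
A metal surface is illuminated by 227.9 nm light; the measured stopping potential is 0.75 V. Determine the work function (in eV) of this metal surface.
4.69 eV

The stopping potential gives the maximum kinetic energy: KE_max = eV_s = 0.75 eV

From Einstein's photoelectric equation: KE_max = hc/λ - φ
Rearranging: φ = hc/λ - KE_max

Calculate photon energy:
E_photon = hc/λ = (6.626×10⁻³⁴ J·s)(3×10⁸ m/s) / (227.9×10⁻⁹ m) = 5.4403 eV

Therefore:
φ = 5.4403 - 0.75 = 4.69 eV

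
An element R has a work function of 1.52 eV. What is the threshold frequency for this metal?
3.6753e+14 Hz

The threshold frequency is when the photon energy equals the work function:
hf₀ = φ

Solving for f₀:
f₀ = φ/h = (1.52 eV × 1.602×10⁻¹⁹ J/eV) / (6.626×10⁻³⁴ J·s)
f₀ = 3.6753e+14 Hz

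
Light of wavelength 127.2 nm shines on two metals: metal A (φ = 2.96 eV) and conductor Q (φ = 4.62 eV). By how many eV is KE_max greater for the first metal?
1.6600 eV

Using KE_max = hc/λ - φ for each metal:

Photon energy: E = hc/λ = 9.7472 eV

For metal A (φ₁ = 2.96 eV):
KE₁ = E - φ₁ = 9.7472 - 2.96 = 6.7872 eV

For conductor Q (φ₂ = 4.62 eV):
KE₂ = E - φ₂ = 9.7472 - 4.62 = 5.1272 eV

Difference:
ΔKE = KE₁ - KE₂ = 6.7872 - 5.1272 = 1.6600 eV

Note: The difference equals the difference in work functions: 4.62 - 2.96 = 1.66 eV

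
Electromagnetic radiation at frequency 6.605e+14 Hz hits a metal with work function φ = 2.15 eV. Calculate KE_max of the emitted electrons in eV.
0.5816 eV

Using Einstein's photoelectric equation: KE_max = hf - φ

First, calculate the photon energy:
E_photon = hf = (6.626×10⁻³⁴ J·s)(6.605e+14 Hz)
E_photon = 2.7316 eV

Then, the maximum kinetic energy:
KE_max = E_photon - φ = 2.7316 eV - 2.15 eV = 0.5816 eV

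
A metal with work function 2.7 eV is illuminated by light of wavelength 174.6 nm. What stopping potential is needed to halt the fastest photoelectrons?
4.4010 V

The stopping potential V_s satisfies: eV_s = KE_max

First, find KE_max using Einstein's equation:
E_photon = hc/λ = 7.1010 eV
KE_max = E_photon - φ = 7.1010 - 2.7 = 4.4010 eV

Since eV_s = KE_max:
V_s = KE_max/e = 4.4010 V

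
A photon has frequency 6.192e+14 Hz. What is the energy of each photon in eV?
2.5608 eV

Using E = hf:

E = hf = (6.626×10⁻³⁴ J·s)(6.192e+14 Hz)
E = 2.5608 eV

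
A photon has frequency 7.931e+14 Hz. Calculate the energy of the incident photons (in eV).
3.2800 eV

Using E = hf:

E = hf = (6.626×10⁻³⁴ J·s)(7.931e+14 Hz)
E = 3.2800 eV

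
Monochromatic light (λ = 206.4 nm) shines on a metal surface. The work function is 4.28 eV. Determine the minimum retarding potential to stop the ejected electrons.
1.7270 V

The stopping potential V_s satisfies: eV_s = KE_max

First, find KE_max using Einstein's equation:
E_photon = hc/λ = 6.0070 eV
KE_max = E_photon - φ = 6.0070 - 4.28 = 1.7270 eV

Since eV_s = KE_max:
V_s = KE_max/e = 1.7270 V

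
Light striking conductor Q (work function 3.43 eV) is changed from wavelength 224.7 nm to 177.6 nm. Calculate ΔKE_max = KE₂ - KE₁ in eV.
1.4633 eV

Using Einstein's equation: KE_max = hc/λ - φ

For λ₁ = 224.7 nm:
KE₁ = hc/λ₁ - φ = 5.5178 - 3.43 = 2.0878 eV

For λ₂ = 177.6 nm:
KE₂ = hc/λ₂ - φ = 6.9811 - 3.43 = 3.5511 eV

Change in KE:
ΔKE = KE₂ - KE₁ = 3.5511 - 2.0878 = 1.4633 eV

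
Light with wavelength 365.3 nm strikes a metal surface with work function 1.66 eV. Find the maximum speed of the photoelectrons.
7.8101e+05 m/s

First, find the maximum kinetic energy:
E_photon = hc/λ = 3.3940 eV
KE_max = E_photon - φ = 3.3940 - 1.66 = 1.7340 eV

Convert to Joules: KE_max = 1.7340 × 1.602×10⁻¹⁹ J = 2.7782e-19 J

Then use KE = ½mv² to find velocity:
v = √(2·KE/m) = √(2 × 2.7782e-19 J / 9.109e-31 kg)
v = 7.8101e+05 m/s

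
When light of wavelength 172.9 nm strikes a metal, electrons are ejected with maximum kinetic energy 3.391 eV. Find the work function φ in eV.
3.78 eV

From Einstein's photoelectric equation: KE_max = hf - φ = hc/λ - φ

Rearranging for φ:
φ = hc/λ - KE_max

Calculate photon energy:
E_photon = hc/λ = 7.1709 eV

Therefore:
φ = 7.1709 - 3.391 = 3.78 eV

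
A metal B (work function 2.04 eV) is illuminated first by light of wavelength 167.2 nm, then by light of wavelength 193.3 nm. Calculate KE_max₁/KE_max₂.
1.2289

Using Einstein's equation: KE_max = hc/λ - φ

For λ₁ = 167.2 nm:
E₁ = hc/λ₁ = 7.4153 eV
KE₁ = E₁ - φ = 7.4153 - 2.04 = 5.3753 eV

For λ₂ = 193.3 nm:
E₂ = hc/λ₂ = 6.4141 eV
KE₂ = E₂ - φ = 6.4141 - 2.04 = 4.3741 eV

Ratio: KE₁/KE₂ = 5.3753/4.3741 = 1.2289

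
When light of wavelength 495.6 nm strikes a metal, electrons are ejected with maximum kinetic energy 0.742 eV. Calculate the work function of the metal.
1.76 eV

From Einstein's photoelectric equation: KE_max = hf - φ = hc/λ - φ

Rearranging for φ:
φ = hc/λ - KE_max

Calculate photon energy:
E_photon = hc/λ = 2.5017 eV

Therefore:
φ = 2.5017 - 0.742 = 1.76 eV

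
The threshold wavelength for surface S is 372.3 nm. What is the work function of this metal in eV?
3.33 eV

At the threshold wavelength, photon energy equals work function:
φ = hc/λ₀

Calculating:
φ = (6.626×10⁻³⁴ J·s)(3×10⁸ m/s) / (372.3×10⁻⁹ m)
φ = 3.33 eV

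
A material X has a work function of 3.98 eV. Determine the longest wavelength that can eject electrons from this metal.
311.52 nm

The threshold wavelength is when the photon energy equals the work function:
hc/λ₀ = φ

Solving for λ₀:
λ₀ = hc/φ = (6.626×10⁻³⁴ J·s)(3×10⁸ m/s) / (3.98 eV × 1.602×10⁻¹⁹ J/eV)
λ₀ = 311.52 nm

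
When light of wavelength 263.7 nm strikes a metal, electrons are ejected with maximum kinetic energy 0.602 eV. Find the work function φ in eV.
4.10 eV

From Einstein's photoelectric equation: KE_max = hf - φ = hc/λ - φ

Rearranging for φ:
φ = hc/λ - KE_max

Calculate photon energy:
E_photon = hc/λ = 4.7017 eV

Therefore:
φ = 4.7017 - 0.602 = 4.10 eV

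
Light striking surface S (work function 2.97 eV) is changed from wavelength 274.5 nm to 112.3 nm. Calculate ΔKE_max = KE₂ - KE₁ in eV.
6.5237 eV

Using Einstein's equation: KE_max = hc/λ - φ

For λ₁ = 274.5 nm:
KE₁ = hc/λ₁ - φ = 4.5167 - 2.97 = 1.5467 eV

For λ₂ = 112.3 nm:
KE₂ = hc/λ₂ - φ = 11.0404 - 2.97 = 8.0704 eV

Change in KE:
ΔKE = KE₂ - KE₁ = 8.0704 - 1.5467 = 6.5237 eV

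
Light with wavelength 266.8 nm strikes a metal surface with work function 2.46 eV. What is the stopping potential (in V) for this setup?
2.1871 V

The stopping potential V_s satisfies: eV_s = KE_max

First, find KE_max using Einstein's equation:
E_photon = hc/λ = 4.6471 eV
KE_max = E_photon - φ = 4.6471 - 2.46 = 2.1871 eV

Since eV_s = KE_max:
V_s = KE_max/e = 2.1871 V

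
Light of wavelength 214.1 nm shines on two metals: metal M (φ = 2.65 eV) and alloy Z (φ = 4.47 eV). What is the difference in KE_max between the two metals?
1.8200 eV

Using KE_max = hc/λ - φ for each metal:

Photon energy: E = hc/λ = 5.7909 eV

For metal M (φ₁ = 2.65 eV):
KE₁ = E - φ₁ = 5.7909 - 2.65 = 3.1409 eV

For alloy Z (φ₂ = 4.47 eV):
KE₂ = E - φ₂ = 5.7909 - 4.47 = 1.3209 eV

Difference:
ΔKE = KE₁ - KE₂ = 3.1409 - 1.3209 = 1.8200 eV

Note: The difference equals the difference in work functions: 4.47 - 2.65 = 1.82 eV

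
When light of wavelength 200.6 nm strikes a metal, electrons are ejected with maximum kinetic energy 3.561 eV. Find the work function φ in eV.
2.62 eV

From Einstein's photoelectric equation: KE_max = hf - φ = hc/λ - φ

Rearranging for φ:
φ = hc/λ - KE_max

Calculate photon energy:
E_photon = hc/λ = 6.1807 eV

Therefore:
φ = 6.1807 - 3.561 = 2.62 eV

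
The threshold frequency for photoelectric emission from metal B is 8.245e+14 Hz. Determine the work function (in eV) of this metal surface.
3.41 eV

At the threshold frequency, photon energy equals work function:
φ = hf₀

Calculating:
φ = (6.626×10⁻³⁴ J·s)(8.245e+14 Hz)
φ = 3.41 eV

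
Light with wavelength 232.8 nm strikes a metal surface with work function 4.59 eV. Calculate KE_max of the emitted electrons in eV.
0.7358 eV

Using Einstein's photoelectric equation: KE_max = hf - φ = hc/λ - φ

First, calculate the photon energy:
E_photon = hc/λ = (6.626×10⁻³⁴ J·s)(3×10⁸ m/s) / (232.8×10⁻⁹ m)
E_photon = 5.3258 eV

Then, the maximum kinetic energy:
KE_max = E_photon - φ = 5.3258 eV - 4.59 eV = 0.7358 eV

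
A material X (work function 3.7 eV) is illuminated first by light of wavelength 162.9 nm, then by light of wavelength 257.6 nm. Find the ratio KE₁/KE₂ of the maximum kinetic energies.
3.5138

Using Einstein's equation: KE_max = hc/λ - φ

For λ₁ = 162.9 nm:
E₁ = hc/λ₁ = 7.6111 eV
KE₁ = E₁ - φ = 7.6111 - 3.7 = 3.9111 eV

For λ₂ = 257.6 nm:
E₂ = hc/λ₂ = 4.8131 eV
KE₂ = E₂ - φ = 4.8131 - 3.7 = 1.1131 eV

Ratio: KE₁/KE₂ = 3.9111/1.1131 = 3.5138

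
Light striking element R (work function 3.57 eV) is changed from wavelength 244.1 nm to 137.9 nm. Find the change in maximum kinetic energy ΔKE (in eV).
3.9116 eV

Using Einstein's equation: KE_max = hc/λ - φ

For λ₁ = 244.1 nm:
KE₁ = hc/λ₁ - φ = 5.0792 - 3.57 = 1.5092 eV

For λ₂ = 137.9 nm:
KE₂ = hc/λ₂ - φ = 8.9909 - 3.57 = 5.4209 eV

Change in KE:
ΔKE = KE₂ - KE₁ = 5.4209 - 1.5092 = 3.9116 eV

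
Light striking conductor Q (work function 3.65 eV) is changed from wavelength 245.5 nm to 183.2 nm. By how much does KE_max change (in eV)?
1.7174 eV

Using Einstein's equation: KE_max = hc/λ - φ

For λ₁ = 245.5 nm:
KE₁ = hc/λ₁ - φ = 5.0503 - 3.65 = 1.4003 eV

For λ₂ = 183.2 nm:
KE₂ = hc/λ₂ - φ = 6.7677 - 3.65 = 3.1177 eV

Change in KE:
ΔKE = KE₂ - KE₁ = 3.1177 - 1.4003 = 1.7174 eV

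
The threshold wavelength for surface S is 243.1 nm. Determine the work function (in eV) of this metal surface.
5.10 eV

At the threshold wavelength, photon energy equals work function:
φ = hc/λ₀

Calculating:
φ = (6.626×10⁻³⁴ J·s)(3×10⁸ m/s) / (243.1×10⁻⁹ m)
φ = 5.10 eV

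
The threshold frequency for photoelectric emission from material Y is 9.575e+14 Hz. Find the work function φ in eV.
3.96 eV

At the threshold frequency, photon energy equals work function:
φ = hf₀

Calculating:
φ = (6.626×10⁻³⁴ J·s)(9.575e+14 Hz)
φ = 3.96 eV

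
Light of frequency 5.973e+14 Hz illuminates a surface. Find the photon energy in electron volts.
2.4702 eV

Using E = hf:

E = hf = (6.626×10⁻³⁴ J·s)(5.973e+14 Hz)
E = 2.4702 eV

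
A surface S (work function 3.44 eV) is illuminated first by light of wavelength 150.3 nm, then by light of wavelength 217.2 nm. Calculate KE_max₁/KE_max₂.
2.1201

Using Einstein's equation: KE_max = hc/λ - φ

For λ₁ = 150.3 nm:
E₁ = hc/λ₁ = 8.2491 eV
KE₁ = E₁ - φ = 8.2491 - 3.44 = 4.8091 eV

For λ₂ = 217.2 nm:
E₂ = hc/λ₂ = 5.7083 eV
KE₂ = E₂ - φ = 5.7083 - 3.44 = 2.2683 eV

Ratio: KE₁/KE₂ = 4.8091/2.2683 = 2.1201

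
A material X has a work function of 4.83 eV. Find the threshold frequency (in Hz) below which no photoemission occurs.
1.1679e+15 Hz

The threshold frequency is when the photon energy equals the work function:
hf₀ = φ

Solving for f₀:
f₀ = φ/h = (4.83 eV × 1.602×10⁻¹⁹ J/eV) / (6.626×10⁻³⁴ J·s)
f₀ = 1.1679e+15 Hz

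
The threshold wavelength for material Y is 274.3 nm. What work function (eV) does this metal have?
4.52 eV

At the threshold wavelength, photon energy equals work function:
φ = hc/λ₀

Calculating:
φ = (6.626×10⁻³⁴ J·s)(3×10⁸ m/s) / (274.3×10⁻⁹ m)
φ = 4.52 eV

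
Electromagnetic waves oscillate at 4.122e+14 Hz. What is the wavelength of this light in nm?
727.30 nm

Using the wave equation: c = fλ

Solving for wavelength:
λ = c/f = (3×10⁸ m/s) / (4.122e+14 Hz)
λ = 727.30 nm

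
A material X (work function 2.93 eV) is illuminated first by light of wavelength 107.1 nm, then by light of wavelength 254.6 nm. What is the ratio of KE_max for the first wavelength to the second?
4.4575

Using Einstein's equation: KE_max = hc/λ - φ

For λ₁ = 107.1 nm:
E₁ = hc/λ₁ = 11.5765 eV
KE₁ = E₁ - φ = 11.5765 - 2.93 = 8.6465 eV

For λ₂ = 254.6 nm:
E₂ = hc/λ₂ = 4.8698 eV
KE₂ = E₂ - φ = 4.8698 - 2.93 = 1.9398 eV

Ratio: KE₁/KE₂ = 8.6465/1.9398 = 4.4575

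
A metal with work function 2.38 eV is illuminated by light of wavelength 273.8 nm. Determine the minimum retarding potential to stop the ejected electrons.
2.1483 V

The stopping potential V_s satisfies: eV_s = KE_max

First, find KE_max using Einstein's equation:
E_photon = hc/λ = 4.5283 eV
KE_max = E_photon - φ = 4.5283 - 2.38 = 2.1483 eV

Since eV_s = KE_max:
V_s = KE_max/e = 2.1483 V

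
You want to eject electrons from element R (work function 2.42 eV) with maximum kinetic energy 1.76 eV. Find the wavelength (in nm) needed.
296.61 nm

From Einstein's equation: KE_max = hc/λ - φ

Rearranging for λ:
hc/λ = KE_max + φ
λ = hc/(KE_max + φ)

Required photon energy:
E_photon = KE_max + φ = 1.76 + 2.42 = 4.18 eV

Required wavelength:
λ = hc/E_photon = (6.626×10⁻³⁴)(3×10⁸) / (4.18 × 1.602×10⁻¹⁹)
λ = 296.61 nm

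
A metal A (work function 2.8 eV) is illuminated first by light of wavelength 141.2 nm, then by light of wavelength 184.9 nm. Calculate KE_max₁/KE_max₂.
1.5314

Using Einstein's equation: KE_max = hc/λ - φ

For λ₁ = 141.2 nm:
E₁ = hc/λ₁ = 8.7808 eV
KE₁ = E₁ - φ = 8.7808 - 2.8 = 5.9808 eV

For λ₂ = 184.9 nm:
E₂ = hc/λ₂ = 6.7055 eV
KE₂ = E₂ - φ = 6.7055 - 2.8 = 3.9055 eV

Ratio: KE₁/KE₂ = 5.9808/3.9055 = 1.5314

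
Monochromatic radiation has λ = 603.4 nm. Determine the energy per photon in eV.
2.0548 eV

Using E = hf = hc/λ:

E = hc/λ = (6.626×10⁻³⁴ J·s)(3×10⁸ m/s) / (603.4×10⁻⁹ m)
E = 2.0548 eV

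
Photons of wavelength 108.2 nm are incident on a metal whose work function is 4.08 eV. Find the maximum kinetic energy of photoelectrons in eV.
7.3788 eV

Using Einstein's photoelectric equation: KE_max = hf - φ = hc/λ - φ

First, calculate the photon energy:
E_photon = hc/λ = (6.626×10⁻³⁴ J·s)(3×10⁸ m/s) / (108.2×10⁻⁹ m)
E_photon = 11.4588 eV

Then, the maximum kinetic energy:
KE_max = E_photon - φ = 11.4588 eV - 4.08 eV = 7.3788 eV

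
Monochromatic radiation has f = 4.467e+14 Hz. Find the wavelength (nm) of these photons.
671.13 nm

Using the wave equation: c = fλ

Solving for wavelength:
λ = c/f = (3×10⁸ m/s) / (4.467e+14 Hz)
λ = 671.13 nm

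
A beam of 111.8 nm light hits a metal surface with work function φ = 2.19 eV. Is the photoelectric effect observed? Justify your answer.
Yes

For photoemission, the photon energy must exceed the work function.

Photon energy: E = hc/λ = 11.0898 eV
Work function: φ = 2.19 eV

Since E_photon (11.0898 eV) > φ (2.19 eV), photoemission WILL occur.
The threshold wavelength is λ₀ = hc/φ = 566.1 nm.
Since 111.8 nm < 566.1 nm, the light has sufficient energy.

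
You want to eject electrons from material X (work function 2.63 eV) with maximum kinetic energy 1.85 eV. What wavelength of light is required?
276.75 nm

From Einstein's equation: KE_max = hc/λ - φ

Rearranging for λ:
hc/λ = KE_max + φ
λ = hc/(KE_max + φ)

Required photon energy:
E_photon = KE_max + φ = 1.85 + 2.63 = 4.48 eV

Required wavelength:
λ = hc/E_photon = (6.626×10⁻³⁴)(3×10⁸) / (4.48 × 1.602×10⁻¹⁹)
λ = 276.75 nm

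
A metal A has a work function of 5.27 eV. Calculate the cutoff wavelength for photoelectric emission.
235.26 nm

The threshold wavelength is when the photon energy equals the work function:
hc/λ₀ = φ

Solving for λ₀:
λ₀ = hc/φ = (6.626×10⁻³⁴ J·s)(3×10⁸ m/s) / (5.27 eV × 1.602×10⁻¹⁹ J/eV)
λ₀ = 235.26 nm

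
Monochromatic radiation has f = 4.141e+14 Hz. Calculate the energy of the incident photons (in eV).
1.7126 eV

Using E = hf:

E = hf = (6.626×10⁻³⁴ J·s)(4.141e+14 Hz)
E = 1.7126 eV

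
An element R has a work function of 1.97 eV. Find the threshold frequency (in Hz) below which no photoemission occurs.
4.7634e+14 Hz

The threshold frequency is when the photon energy equals the work function:
hf₀ = φ

Solving for f₀:
f₀ = φ/h = (1.97 eV × 1.602×10⁻¹⁹ J/eV) / (6.626×10⁻³⁴ J·s)
f₀ = 4.7634e+14 Hz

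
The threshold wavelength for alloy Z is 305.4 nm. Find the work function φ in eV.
4.06 eV

At the threshold wavelength, photon energy equals work function:
φ = hc/λ₀

Calculating:
φ = (6.626×10⁻³⁴ J·s)(3×10⁸ m/s) / (305.4×10⁻⁹ m)
φ = 4.06 eV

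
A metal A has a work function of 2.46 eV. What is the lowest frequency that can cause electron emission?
5.9483e+14 Hz

The threshold frequency is when the photon energy equals the work function:
hf₀ = φ

Solving for f₀:
f₀ = φ/h = (2.46 eV × 1.602×10⁻¹⁹ J/eV) / (6.626×10⁻³⁴ J·s)
f₀ = 5.9483e+14 Hz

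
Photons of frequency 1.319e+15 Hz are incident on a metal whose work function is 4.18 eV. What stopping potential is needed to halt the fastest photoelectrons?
1.2749 V

The stopping potential V_s satisfies: eV_s = KE_max

First, find KE_max using Einstein's equation:
E_photon = hf = (6.626×10⁻³⁴ J·s)(1.319e+15 Hz) = 5.4549 eV
KE_max = E_photon - φ = 5.4549 - 4.18 = 1.2749 eV

Since eV_s = KE_max:
V_s = KE_max/e = 1.2749 V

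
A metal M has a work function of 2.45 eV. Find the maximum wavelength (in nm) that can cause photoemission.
506.06 nm

The threshold wavelength is when the photon energy equals the work function:
hc/λ₀ = φ

Solving for λ₀:
λ₀ = hc/φ = (6.626×10⁻³⁴ J·s)(3×10⁸ m/s) / (2.45 eV × 1.602×10⁻¹⁹ J/eV)
λ₀ = 506.06 nm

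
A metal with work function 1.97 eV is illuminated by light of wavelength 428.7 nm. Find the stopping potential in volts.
0.9221 V

The stopping potential V_s satisfies: eV_s = KE_max

First, find KE_max using Einstein's equation:
E_photon = hc/λ = 2.8921 eV
KE_max = E_photon - φ = 2.8921 - 1.97 = 0.9221 eV

Since eV_s = KE_max:
V_s = KE_max/e = 0.9221 V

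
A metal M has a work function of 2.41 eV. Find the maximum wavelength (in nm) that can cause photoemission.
514.46 nm

The threshold wavelength is when the photon energy equals the work function:
hc/λ₀ = φ

Solving for λ₀:
λ₀ = hc/φ = (6.626×10⁻³⁴ J·s)(3×10⁸ m/s) / (2.41 eV × 1.602×10⁻¹⁹ J/eV)
λ₀ = 514.46 nm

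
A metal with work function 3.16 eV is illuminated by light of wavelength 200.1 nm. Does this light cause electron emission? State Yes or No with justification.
Yes

For photoemission, the photon energy must exceed the work function.

Photon energy: E = hc/λ = 6.1961 eV
Work function: φ = 3.16 eV

Since E_photon (6.1961 eV) > φ (3.16 eV), photoemission WILL occur.
The threshold wavelength is λ₀ = hc/φ = 392.4 nm.
Since 200.1 nm < 392.4 nm, the light has sufficient energy.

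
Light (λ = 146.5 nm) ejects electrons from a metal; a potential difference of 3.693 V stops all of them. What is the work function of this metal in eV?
4.77 eV

The stopping potential gives the maximum kinetic energy: KE_max = eV_s = 3.693 eV

From Einstein's photoelectric equation: KE_max = hc/λ - φ
Rearranging: φ = hc/λ - KE_max

Calculate photon energy:
E_photon = hc/λ = (6.626×10⁻³⁴ J·s)(3×10⁸ m/s) / (146.5×10⁻⁹ m) = 8.4631 eV

Therefore:
φ = 8.4631 - 3.693 = 4.77 eV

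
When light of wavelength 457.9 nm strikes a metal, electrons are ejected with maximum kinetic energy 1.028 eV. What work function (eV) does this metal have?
1.68 eV

From Einstein's photoelectric equation: KE_max = hf - φ = hc/λ - φ

Rearranging for φ:
φ = hc/λ - KE_max

Calculate photon energy:
E_photon = hc/λ = 2.7077 eV

Therefore:
φ = 2.7077 - 1.028 = 1.68 eV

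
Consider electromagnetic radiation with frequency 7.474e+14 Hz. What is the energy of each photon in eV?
3.0910 eV

Using E = hf:

E = hf = (6.626×10⁻³⁴ J·s)(7.474e+14 Hz)
E = 3.0910 eV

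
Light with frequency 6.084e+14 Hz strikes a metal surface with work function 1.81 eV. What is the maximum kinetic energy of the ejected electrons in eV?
0.7061 eV

Using Einstein's photoelectric equation: KE_max = hf - φ

First, calculate the photon energy:
E_photon = hf = (6.626×10⁻³⁴ J·s)(6.084e+14 Hz)
E_photon = 2.5161 eV

Then, the maximum kinetic energy:
KE_max = E_photon - φ = 2.5161 eV - 1.81 eV = 0.7061 eV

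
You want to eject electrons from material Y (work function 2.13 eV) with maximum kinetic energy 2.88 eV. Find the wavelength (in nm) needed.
247.47 nm

From Einstein's equation: KE_max = hc/λ - φ

Rearranging for λ:
hc/λ = KE_max + φ
λ = hc/(KE_max + φ)

Required photon energy:
E_photon = KE_max + φ = 2.88 + 2.13 = 5.01 eV

Required wavelength:
λ = hc/E_photon = (6.626×10⁻³⁴)(3×10⁸) / (5.01 × 1.602×10⁻¹⁹)
λ = 247.47 nm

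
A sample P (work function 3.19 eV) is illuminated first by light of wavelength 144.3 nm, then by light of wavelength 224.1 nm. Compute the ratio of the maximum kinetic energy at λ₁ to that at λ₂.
2.3061

Using Einstein's equation: KE_max = hc/λ - φ

For λ₁ = 144.3 nm:
E₁ = hc/λ₁ = 8.5921 eV
KE₁ = E₁ - φ = 8.5921 - 3.19 = 5.4021 eV

For λ₂ = 224.1 nm:
E₂ = hc/λ₂ = 5.5325 eV
KE₂ = E₂ - φ = 5.5325 - 3.19 = 2.3425 eV

Ratio: KE₁/KE₂ = 5.4021/2.3425 = 2.3061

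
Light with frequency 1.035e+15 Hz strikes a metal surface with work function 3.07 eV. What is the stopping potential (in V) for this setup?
1.2104 V

The stopping potential V_s satisfies: eV_s = KE_max

First, find KE_max using Einstein's equation:
E_photon = hf = (6.626×10⁻³⁴ J·s)(1.035e+15 Hz) = 4.2804 eV
KE_max = E_photon - φ = 4.2804 - 3.07 = 1.2104 eV

Since eV_s = KE_max:
V_s = KE_max/e = 1.2104 V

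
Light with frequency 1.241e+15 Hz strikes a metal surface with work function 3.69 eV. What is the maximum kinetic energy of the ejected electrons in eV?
1.4424 eV

Using Einstein's photoelectric equation: KE_max = hf - φ

First, calculate the photon energy:
E_photon = hf = (6.626×10⁻³⁴ J·s)(1.241e+15 Hz)
E_photon = 5.1324 eV

Then, the maximum kinetic energy:
KE_max = E_photon - φ = 5.1324 eV - 3.69 eV = 1.4424 eV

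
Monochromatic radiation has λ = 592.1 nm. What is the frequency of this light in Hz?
5.0632e+14 Hz

Using the wave equation: c = fλ

Solving for frequency:
f = c/λ = (3×10⁸ m/s) / (592.1×10⁻⁹ m)
f = 5.0632e+14 Hz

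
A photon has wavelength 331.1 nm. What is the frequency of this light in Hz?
9.0544e+14 Hz

Using the wave equation: c = fλ

Solving for frequency:
f = c/λ = (3×10⁸ m/s) / (331.1×10⁻⁹ m)
f = 9.0544e+14 Hz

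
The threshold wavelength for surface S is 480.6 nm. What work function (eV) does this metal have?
2.58 eV

At the threshold wavelength, photon energy equals work function:
φ = hc/λ₀

Calculating:
φ = (6.626×10⁻³⁴ J·s)(3×10⁸ m/s) / (480.6×10⁻⁹ m)
φ = 2.58 eV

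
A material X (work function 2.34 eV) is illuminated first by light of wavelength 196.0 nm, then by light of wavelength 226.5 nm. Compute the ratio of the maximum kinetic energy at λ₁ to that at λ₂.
1.2718

Using Einstein's equation: KE_max = hc/λ - φ

For λ₁ = 196.0 nm:
E₁ = hc/λ₁ = 6.3257 eV
KE₁ = E₁ - φ = 6.3257 - 2.34 = 3.9857 eV

For λ₂ = 226.5 nm:
E₂ = hc/λ₂ = 5.4739 eV
KE₂ = E₂ - φ = 5.4739 - 2.34 = 3.1339 eV

Ratio: KE₁/KE₂ = 3.9857/3.1339 = 1.2718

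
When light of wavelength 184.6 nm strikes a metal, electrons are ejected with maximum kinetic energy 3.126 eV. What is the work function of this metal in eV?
3.59 eV

From Einstein's photoelectric equation: KE_max = hf - φ = hc/λ - φ

Rearranging for φ:
φ = hc/λ - KE_max

Calculate photon energy:
E_photon = hc/λ = 6.7164 eV

Therefore:
φ = 6.7164 - 3.126 = 3.59 eV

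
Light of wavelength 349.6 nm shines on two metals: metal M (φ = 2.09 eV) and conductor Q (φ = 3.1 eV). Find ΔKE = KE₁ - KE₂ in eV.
1.0100 eV

Using KE_max = hc/λ - φ for each metal:

Photon energy: E = hc/λ = 3.5465 eV

For metal M (φ₁ = 2.09 eV):
KE₁ = E - φ₁ = 3.5465 - 2.09 = 1.4565 eV

For conductor Q (φ₂ = 3.1 eV):
KE₂ = E - φ₂ = 3.5465 - 3.1 = 0.4465 eV

Difference:
ΔKE = KE₁ - KE₂ = 1.4565 - 0.4465 = 1.0100 eV

Note: The difference equals the difference in work functions: 3.1 - 2.09 = 1.01 eV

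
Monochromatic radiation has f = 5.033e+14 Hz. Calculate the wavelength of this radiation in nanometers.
595.65 nm

Using the wave equation: c = fλ

Solving for wavelength:
λ = c/f = (3×10⁸ m/s) / (5.033e+14 Hz)
λ = 595.65 nm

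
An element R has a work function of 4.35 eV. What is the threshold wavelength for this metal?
285.02 nm

The threshold wavelength is when the photon energy equals the work function:
hc/λ₀ = φ

Solving for λ₀:
λ₀ = hc/φ = (6.626×10⁻³⁴ J·s)(3×10⁸ m/s) / (4.35 eV × 1.602×10⁻¹⁹ J/eV)
λ₀ = 285.02 nm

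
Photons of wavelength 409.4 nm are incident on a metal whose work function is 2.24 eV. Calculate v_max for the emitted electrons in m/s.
5.2663e+05 m/s

First, find the maximum kinetic energy:
E_photon = hc/λ = 3.0284 eV
KE_max = E_photon - φ = 3.0284 - 2.24 = 0.7884 eV

Convert to Joules: KE_max = 0.7884 × 1.602×10⁻¹⁹ J = 1.2632e-19 J

Then use KE = ½mv² to find velocity:
v = √(2·KE/m) = √(2 × 1.2632e-19 J / 9.109e-31 kg)
v = 5.2663e+05 m/s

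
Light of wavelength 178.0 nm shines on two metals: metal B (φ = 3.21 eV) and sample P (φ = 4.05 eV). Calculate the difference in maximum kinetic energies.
0.8400 eV

Using KE_max = hc/λ - φ for each metal:

Photon energy: E = hc/λ = 6.9654 eV

For metal B (φ₁ = 3.21 eV):
KE₁ = E - φ₁ = 6.9654 - 3.21 = 3.7554 eV

For sample P (φ₂ = 4.05 eV):
KE₂ = E - φ₂ = 6.9654 - 4.05 = 2.9154 eV

Difference:
ΔKE = KE₁ - KE₂ = 3.7554 - 2.9154 = 0.8400 eV

Note: The difference equals the difference in work functions: 4.05 - 3.21 = 0.84 eV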